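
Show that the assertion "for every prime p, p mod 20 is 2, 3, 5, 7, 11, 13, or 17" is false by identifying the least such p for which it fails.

We need the least prime p for which the claim fails.
For p = 2, 3, 5, 7, 11, 13, 17 the conclusion holds.
p = 19: 19 mod 20 = 19 — not in {2, 3, 5, 7, 11, 13, 17}.
Thus p = 19 disproves the claim, and no smaller p works.

p = 19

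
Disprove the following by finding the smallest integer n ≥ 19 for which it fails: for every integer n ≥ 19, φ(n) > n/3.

n = 24

We need the least integer n ≥ 19 for which the claim fails.
The first 5 eligible values, up to n = 23, all satisfy the conclusion.
n = 24: φ(24) = 8 and 24/3 = 8, so φ(24) ≤ 24/3.
So n = 24 is the smallest counterexample.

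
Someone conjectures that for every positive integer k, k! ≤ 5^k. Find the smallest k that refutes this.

k = 12

For k = 1, 2, 3, 4, …, 9, 10, 11 the conclusion holds.
k = 12: k! = 479001600 and 5^k = 244140625, so 479001600 > 244140625.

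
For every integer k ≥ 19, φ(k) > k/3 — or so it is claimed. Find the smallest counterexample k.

We need the least integer k ≥ 19 for which the claim fails.
The first 5 eligible values, up to k = 23, all satisfy the conclusion.
k = 24: φ(24) = 8 and 24/3 = 8, so φ(24) ≤ 24/3.
Hence k = 24 is a counterexample.

k = 24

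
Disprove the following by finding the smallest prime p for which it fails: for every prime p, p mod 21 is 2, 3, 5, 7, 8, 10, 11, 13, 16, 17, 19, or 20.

p = 43

For p = 2, 3, 5, 7, …, 31, 37, 41 the conclusion holds.
p = 43: 43 mod 21 = 1 — not in {2, 3, 5, 7, 8, 10, 11, 13, 16, 17, 19, 20}.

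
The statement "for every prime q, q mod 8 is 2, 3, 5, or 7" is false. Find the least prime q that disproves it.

q = 17

The first 6 eligible values, up to q = 13, all satisfy the conclusion.
q = 17: 17 mod 8 = 1 — not in {2, 3, 5, 7}.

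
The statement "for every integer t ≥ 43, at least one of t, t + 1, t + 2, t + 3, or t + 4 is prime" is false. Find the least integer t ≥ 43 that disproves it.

Check each integer t ≥ 43 in order until t, t + 1, t + 2, t + 3, t + 4 are all composite.
The first 5 eligible values, up to t = 47, all satisfy the conclusion.
t = 48: 48 = 2 × 24; 49 = 7 × 7; 50 = 2 × 25; 51 = 3 × 17; 52 = 2 × 26 — all composite.

t = 48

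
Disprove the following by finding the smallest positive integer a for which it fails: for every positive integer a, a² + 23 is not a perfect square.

a = 11

For a = 1, 2, 3, 4, 5, 6, 7, 8, 9, 10 the conclusion holds.
a = 11: 11² + 23 = 144 = 12², a perfect square.
So a = 11 is the smallest counterexample.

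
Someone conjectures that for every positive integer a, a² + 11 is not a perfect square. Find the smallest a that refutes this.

a = 5

Check each positive integer a in order until a² + 11 is a perfect square.
The first 4 eligible values, up to a = 4, all satisfy the conclusion.
a = 5: 5² + 11 = 36 = 6², a perfect square.
Hence a = 5 is a counterexample.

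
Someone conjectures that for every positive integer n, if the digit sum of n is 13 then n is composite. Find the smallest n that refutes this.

We need the least positive integer n for which the digit sum of n is 13 but n is prime.
For n = 49, 58 the conclusion holds.
n = 67: digit sum 13; 67 is prime, not composite.

n = 67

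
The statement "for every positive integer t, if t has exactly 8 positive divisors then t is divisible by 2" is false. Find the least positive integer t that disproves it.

t = 105

For t = 24, 30, 40, 42, …, 88, 102, 104 the conclusion holds.
t = 105: τ(105) = 8; 105 mod 2 = 1.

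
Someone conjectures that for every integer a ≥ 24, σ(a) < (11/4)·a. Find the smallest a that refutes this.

a = 60

Check each integer a ≥ 24 in order until the claim fails.
For a = 24, 25, 26, 27, …, 57, 58, 59 the conclusion holds.
a = 60: σ(60) = 168; 168 ≥ 165.
Thus a = 60 disproves the claim, and no smaller a works.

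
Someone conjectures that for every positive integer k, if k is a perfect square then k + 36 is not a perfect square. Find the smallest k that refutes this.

We need the least positive integer k for which k is a perfect square but k + 36 is a perfect square.
k = 1: 1 + 36 = 37, not a perfect square.
k = 4: 4 + 36 = 40, not a perfect square.
k = 9: 9 + 36 = 45, not a perfect square.
k = 16: 16 + 36 = 52, not a perfect square.
k = 25: 25 + 36 = 61, not a perfect square.
k = 36: 36 + 36 = 72, not a perfect square.
k = 49: 49 + 36 = 85, not a perfect square.
k = 64: 64 = 8² and 64 + 36 = 100 = 10².

k = 64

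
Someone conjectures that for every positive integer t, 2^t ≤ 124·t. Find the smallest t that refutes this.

t = 11

A counterexample is any positive integer t such that 2^t > 124·t; we check each in order.
The first 10 eligible values, up to t = 10, all satisfy the conclusion.
t = 11: 2^t = 2048 and 124·t = 1364, so 2048 > 1364.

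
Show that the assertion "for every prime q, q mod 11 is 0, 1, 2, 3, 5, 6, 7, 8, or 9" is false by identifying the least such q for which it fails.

q = 37

For q = 2, 3, 5, 7, …, 23, 29, 31 the conclusion holds.
q = 37: 37 mod 11 = 4 — not in {0, 1, 2, 3, 5, 6, 7, 8, 9}.
Hence q = 37 is a counterexample.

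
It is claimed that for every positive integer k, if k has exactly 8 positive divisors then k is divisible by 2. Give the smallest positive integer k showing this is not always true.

k = 105

A counterexample is any positive integer k such that k has exactly 8 positive divisors but k is not divisible by 2; we check each in order.
The first 12 eligible values, up to k = 104, all satisfy the conclusion.
k = 105: τ(105) = 8; 105 mod 2 = 1.
Hence k = 105 is a counterexample.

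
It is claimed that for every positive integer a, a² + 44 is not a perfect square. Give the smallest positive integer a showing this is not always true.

a = 10

Check each positive integer a in order until a² + 44 is a perfect square.
The first 9 eligible values, up to a = 9, all satisfy the conclusion.
a = 10: 10² + 44 = 144 = 12², a perfect square.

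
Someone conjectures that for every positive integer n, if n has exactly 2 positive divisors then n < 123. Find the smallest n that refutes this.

A counterexample is any positive integer n such that n has exactly 2 positive divisors but the claim fails; we check each in order.
The first 30 eligible values, up to n = 113, all satisfy the conclusion.
n = 127: τ(127) = 2; 127 ≥ 123.
So n = 127 is the smallest counterexample.

n = 127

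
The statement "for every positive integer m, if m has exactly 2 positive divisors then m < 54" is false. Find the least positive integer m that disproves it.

We need the least positive integer m for which m has exactly 2 positive divisors but the claim fails.
For m = 2, 3, 5, 7, …, 43, 47, 53 the conclusion holds.
m = 59: τ(59) = 2; 59 ≥ 54.

m = 59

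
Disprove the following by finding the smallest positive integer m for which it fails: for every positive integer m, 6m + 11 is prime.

m = 4

A counterexample is any positive integer m such that 6m + 11 is not prime; we check each in order.
m = 1: 6m + 11 = 17, prime.
m = 2: 6m + 11 = 23, prime.
m = 3: 6m + 11 = 29, prime.
m = 4: 6m + 11 = 35 = 5 × 7, composite.
So m = 4 is the smallest counterexample.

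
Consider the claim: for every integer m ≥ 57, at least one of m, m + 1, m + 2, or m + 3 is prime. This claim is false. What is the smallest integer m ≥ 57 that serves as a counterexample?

Check each integer m ≥ 57 in order until m, m + 1, m + 2, m + 3 are all composite.
The first 5 eligible values, up to m = 61, all satisfy the conclusion.
m = 62: 62 = 2 × 31; 63 = 3 × 21; 64 = 2 × 32; 65 = 5 × 13 — all composite.

m = 62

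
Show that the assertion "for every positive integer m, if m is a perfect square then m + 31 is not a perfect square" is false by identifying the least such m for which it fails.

m = 225

We need the least positive integer m for which m is a perfect square but m + 31 is a perfect square.
For m = 1, 4, 9, 16, …, 144, 169, 196 the conclusion holds.
m = 225: 225 = 15² and 225 + 31 = 256 = 16².
Hence m = 225 is a counterexample.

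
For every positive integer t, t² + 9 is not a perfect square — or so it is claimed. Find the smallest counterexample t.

We need the least positive integer t for which t² + 9 is a perfect square.
For t = 1, 2, 3 the conclusion holds.
t = 4: 4² + 9 = 25 = 5², a perfect square.
Thus t = 4 disproves the claim, and no smaller t works.

t = 4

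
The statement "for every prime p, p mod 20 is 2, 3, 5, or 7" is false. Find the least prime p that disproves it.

Check each prime p in order until the claim fails.
p = 2: 2 mod 20 = 2.
p = 3: 3 mod 20 = 3.
p = 5: 5 mod 20 = 5.
p = 7: 7 mod 20 = 7.
p = 11: 11 mod 20 = 11 — not in {2, 3, 5, 7}.

p = 11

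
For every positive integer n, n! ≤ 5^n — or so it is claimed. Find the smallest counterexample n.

A counterexample is any positive integer n such that n! > 5^n; we check each in order.
For n = 1, 2, 3, 4, …, 9, 10, 11 the conclusion holds.
n = 12: n! = 479001600 and 5^n = 244140625, so 479001600 > 244140625.

n = 12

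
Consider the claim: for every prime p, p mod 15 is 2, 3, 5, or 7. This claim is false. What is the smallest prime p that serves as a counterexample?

p = 11

We need the least prime p for which the claim fails.
The first 4 eligible values, up to p = 7, all satisfy the conclusion.
p = 11: 11 mod 15 = 11 — not in {2, 3, 5, 7}.
So p = 11 is the smallest counterexample.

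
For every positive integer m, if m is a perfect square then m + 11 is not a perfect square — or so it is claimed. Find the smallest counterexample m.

m = 25

A counterexample is any positive integer m such that m is a perfect square but m + 11 is a perfect square; we check each in order.
The first 4 eligible values, up to m = 16, all satisfy the conclusion.
m = 25: 25 = 5² and 25 + 11 = 36 = 6².
So m = 25 is the smallest counterexample.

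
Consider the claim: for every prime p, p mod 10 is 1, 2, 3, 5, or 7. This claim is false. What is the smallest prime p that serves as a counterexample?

p = 19

A counterexample is any prime p such that the claim fails; we check each in order.
The first 7 eligible values, up to p = 17, all satisfy the conclusion.
p = 19: 19 mod 10 = 9 — not in {1, 2, 3, 5, 7}.
Hence p = 19 is a counterexample.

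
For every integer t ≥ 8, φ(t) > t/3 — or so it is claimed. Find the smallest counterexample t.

t = 12

Check each integer t ≥ 8 in order until the claim fails.
t = 8: φ(8) = 4 and 8/3 = 8/3, so φ(8) > 8/3.
t = 9: φ(9) = 6 and 9/3 = 3, so φ(9) > 9/3.
t = 10: φ(10) = 4 and 10/3 = 10/3, so φ(10) > 10/3.
t = 11: φ(11) = 10 and 11/3 = 11/3, so φ(11) > 11/3.
t = 12: φ(12) = 4 and 12/3 = 4, so φ(12) ≤ 12/3.
Hence t = 12 is a counterexample.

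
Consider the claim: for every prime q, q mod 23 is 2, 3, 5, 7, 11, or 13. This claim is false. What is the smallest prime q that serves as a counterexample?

q = 17

Check each prime q in order until the claim fails.
The first 6 eligible values, up to q = 13, all satisfy the conclusion.
q = 17: 17 mod 23 = 17 — not in {2, 3, 5, 7, 11, 13}.
Hence q = 17 is a counterexample.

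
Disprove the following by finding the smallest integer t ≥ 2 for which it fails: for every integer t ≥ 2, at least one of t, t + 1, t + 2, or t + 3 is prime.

Check each integer t ≥ 2 in order until t, t + 1, t + 2, t + 3 are all composite.
For t = 2, 3, 4, 5, …, 21, 22, 23 the conclusion holds.
t = 24: 24 = 2 × 12; 25 = 5 × 5; 26 = 2 × 13; 27 = 3 × 9 — all composite.
Hence t = 24 is a counterexample.

t = 24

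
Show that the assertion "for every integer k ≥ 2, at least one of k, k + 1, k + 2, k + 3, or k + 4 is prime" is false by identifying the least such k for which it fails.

k = 24

We need the least integer k ≥ 2 for which k, k + 1, k + 2, k + 3, k + 4 are all composite.
For k = 2, 3, 4, 5, …, 21, 22, 23 the conclusion holds.
k = 24: 24 = 2 × 12; 25 = 5 × 5; 26 = 2 × 13; 27 = 3 × 9; 28 = 2 × 14 — all composite.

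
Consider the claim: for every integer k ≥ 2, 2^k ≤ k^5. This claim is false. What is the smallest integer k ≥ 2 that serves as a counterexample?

Check each integer k ≥ 2 in order until 2^k > k^5.
The first 21 eligible values, up to k = 22, all satisfy the conclusion.
k = 23: 2^k = 8388608 and k^5 = 6436343, so 8388608 > 6436343.
So k = 23 is the smallest counterexample.

k = 23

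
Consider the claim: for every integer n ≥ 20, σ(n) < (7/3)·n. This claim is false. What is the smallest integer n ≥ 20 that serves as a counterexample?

For n = 20, 21, 22, 23 the conclusion holds.
n = 24: σ(24) = 60; 60 ≥ 56.

n = 24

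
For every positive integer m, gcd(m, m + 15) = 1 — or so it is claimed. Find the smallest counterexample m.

m = 3

m = 1: gcd(1, 16) = 1.
m = 2: gcd(2, 17) = 1.
m = 3: gcd(3, 18) = 3.
So m = 3 is the smallest counterexample.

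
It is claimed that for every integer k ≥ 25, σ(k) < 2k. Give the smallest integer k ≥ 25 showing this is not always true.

k = 25: σ(25) = 31; 31 < 50.
k = 26: σ(26) = 42; 42 < 52.
k = 27: σ(27) = 40; 40 < 54.
k = 28: σ(28) = 56; 56 ≥ 56.
So k = 28 is the smallest counterexample.

k = 28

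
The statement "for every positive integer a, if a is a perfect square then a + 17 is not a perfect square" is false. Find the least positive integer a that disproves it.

a = 64

We need the least positive integer a for which a is a perfect square but a + 17 is a perfect square.
a = 1: 1 + 17 = 18, not a perfect square.
a = 4: 4 + 17 = 21, not a perfect square.
a = 9: 9 + 17 = 26, not a perfect square.
a = 16: 16 + 17 = 33, not a perfect square.
a = 25: 25 + 17 = 42, not a perfect square.
a = 36: 36 + 17 = 53, not a perfect square.
a = 49: 49 + 17 = 66, not a perfect square.
a = 64: 64 = 8² and 64 + 17 = 81 = 9².
So a = 64 is the smallest counterexample.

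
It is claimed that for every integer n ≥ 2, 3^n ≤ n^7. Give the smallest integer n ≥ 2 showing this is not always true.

n = 19

For n = 2, 3, 4, 5, …, 16, 17, 18 the conclusion holds.
n = 19: 3^n = 1162261467 and n^7 = 893871739, so 1162261467 > 893871739.
Hence n = 19 is a counterexample.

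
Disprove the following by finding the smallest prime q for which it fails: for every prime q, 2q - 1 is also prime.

Check each prime q in order until 2q - 1 is not prime.
q = 2: 2q - 1 = 3, prime.
q = 3: 2q - 1 = 5, prime.
q = 5: 2q - 1 = 9 = 3 × 3, not prime.

q = 5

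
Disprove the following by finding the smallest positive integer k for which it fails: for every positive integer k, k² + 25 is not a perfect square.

A counterexample is any positive integer k such that k² + 25 is a perfect square; we check each in order.
For k = 1, 2, 3, 4, …, 9, 10, 11 the conclusion holds.
k = 12: 12² + 25 = 169 = 13², a perfect square.

k = 12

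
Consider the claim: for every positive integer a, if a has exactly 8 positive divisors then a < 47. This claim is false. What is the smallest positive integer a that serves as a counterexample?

For a = 24, 30, 40, 42 the conclusion holds.
a = 54: τ(54) = 8; 54 ≥ 47.
So a = 54 is the smallest counterexample.

a = 54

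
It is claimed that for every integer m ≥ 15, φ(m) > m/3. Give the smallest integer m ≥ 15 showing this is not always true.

Check each integer m ≥ 15 in order until the claim fails.
For m = 15, 16, 17 the conclusion holds.
m = 18: φ(18) = 6 and 18/3 = 6, so φ(18) ≤ 18/3.
Thus m = 18 disproves the claim, and no smaller m works.

m = 18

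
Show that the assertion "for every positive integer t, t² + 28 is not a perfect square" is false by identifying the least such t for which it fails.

t = 6

t = 1: 1² + 28 = 29, not a perfect square.
t = 2: 2² + 28 = 32, not a perfect square.
t = 3: 3² + 28 = 37, not a perfect square.
t = 4: 4² + 28 = 44, not a perfect square.
t = 5: 5² + 28 = 53, not a perfect square.
t = 6: 6² + 28 = 64 = 8², a perfect square.
So t = 6 is the smallest counterexample.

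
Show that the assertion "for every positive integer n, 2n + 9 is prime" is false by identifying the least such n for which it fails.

n = 1: 2n + 9 = 11, prime.
n = 2: 2n + 9 = 13, prime.
n = 3: 2n + 9 = 15 = 3 × 5, composite.
Hence n = 3 is a counterexample.

n = 3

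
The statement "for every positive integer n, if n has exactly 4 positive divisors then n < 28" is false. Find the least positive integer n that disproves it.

We need the least positive integer n for which n has exactly 4 positive divisors but the claim fails.
For n = 6, 8, 10, 14, 15, 21, 22, 26, 27 the conclusion holds.
n = 33: τ(33) = 4; 33 ≥ 28.
Hence n = 33 is a counterexample.

n = 33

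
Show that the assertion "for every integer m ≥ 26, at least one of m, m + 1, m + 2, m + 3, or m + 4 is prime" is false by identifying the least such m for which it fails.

m = 32

For m = 26, 27, 28, 29, 30, 31 the conclusion holds.
m = 32: 32 = 2 × 16; 33 = 3 × 11; 34 = 2 × 17; 35 = 5 × 7; 36 = 2 × 18 — all composite.
Thus m = 32 disproves the claim, and no smaller m works.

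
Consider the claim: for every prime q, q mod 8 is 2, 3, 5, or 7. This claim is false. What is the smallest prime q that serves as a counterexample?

We need the least prime q for which the claim fails.
The first 6 eligible values, up to q = 13, all satisfy the conclusion.
q = 17: 17 mod 8 = 1 — not in {2, 3, 5, 7}.
So q = 17 is the smallest counterexample.

q = 17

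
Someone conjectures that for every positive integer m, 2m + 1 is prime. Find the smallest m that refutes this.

m = 4

For m = 1, 2, 3 the conclusion holds.
m = 4: 2m + 1 = 9 = 3 × 3, composite.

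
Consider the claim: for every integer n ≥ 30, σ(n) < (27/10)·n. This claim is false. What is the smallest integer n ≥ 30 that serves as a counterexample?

n = 60

For n = 30, 31, 32, 33, …, 57, 58, 59 the conclusion holds.
n = 60: σ(60) = 168; 168 ≥ 162.
Hence n = 60 is a counterexample.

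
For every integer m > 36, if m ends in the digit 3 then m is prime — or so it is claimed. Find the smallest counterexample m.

A counterexample is any integer m > 36 such that m ends in the digit 3 but m is not prime; we check each in order.
For m = 43, 53 the conclusion holds.
m = 63: 63 ends in 3; 63 = 3 × 21, composite.

m = 63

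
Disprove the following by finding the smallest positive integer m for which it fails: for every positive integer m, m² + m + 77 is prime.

m = 6

Check each positive integer m in order until m² + m + 77 is not prime.
For m = 1, 2, 3, 4, 5 the conclusion holds.
m = 6: m² + m + 77 = 119 = 7 × 17, composite.
Hence m = 6 is a counterexample.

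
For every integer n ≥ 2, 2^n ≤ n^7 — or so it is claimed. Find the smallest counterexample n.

n = 37

We need the least integer n ≥ 2 for which 2^n > n^7.
The first 35 eligible values, up to n = 36, all satisfy the conclusion.
n = 37: 2^n = 137438953472 and n^7 = 94931877133, so 137438953472 > 94931877133.
Hence n = 37 is a counterexample.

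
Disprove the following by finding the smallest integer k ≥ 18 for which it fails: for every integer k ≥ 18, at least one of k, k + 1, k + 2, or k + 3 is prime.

k = 24

A counterexample is any integer k ≥ 18 such that k, k + 1, k + 2, k + 3 are all composite; we check each in order.
k = 18: 19 is prime.
k = 19: 19 is prime.
k = 20: 23 is prime.
k = 21: 23 is prime.
k = 22: 23 is prime.
k = 23: 23 is prime.
k = 24: 24 = 2 × 12; 25 = 5 × 5; 26 = 2 × 13; 27 = 3 × 9 — all composite.
Thus k = 24 disproves the claim, and no smaller k works.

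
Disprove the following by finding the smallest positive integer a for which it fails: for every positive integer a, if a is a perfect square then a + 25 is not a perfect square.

For a = 1, 4, 9, 16, …, 81, 100, 121 the conclusion holds.
a = 144: 144 = 12² and 144 + 25 = 169 = 13².
So a = 144 is the smallest counterexample.

a = 144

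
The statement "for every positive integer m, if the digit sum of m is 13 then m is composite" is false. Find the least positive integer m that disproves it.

m = 67

Check each positive integer m in order until the digit sum of m is 13 but m is prime.
m = 49: digit sum 13; 49 is composite.
m = 58: digit sum 13; 58 is composite.
m = 67: digit sum 13; 67 is prime, not composite.
Hence m = 67 is a counterexample.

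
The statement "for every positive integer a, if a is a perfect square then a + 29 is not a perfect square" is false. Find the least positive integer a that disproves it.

Check each positive integer a in order until a is a perfect square but a + 29 is a perfect square.
For a = 1, 4, 9, 16, …, 121, 144, 169 the conclusion holds.
a = 196: 196 = 14² and 196 + 29 = 225 = 15².

a = 196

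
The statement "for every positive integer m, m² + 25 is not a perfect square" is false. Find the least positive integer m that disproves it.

The first 11 eligible values, up to m = 11, all satisfy the conclusion.
m = 12: 12² + 25 = 169 = 13², a perfect square.
So m = 12 is the smallest counterexample.

m = 12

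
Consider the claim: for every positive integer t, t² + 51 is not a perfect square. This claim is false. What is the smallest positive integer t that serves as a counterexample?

We need the least positive integer t for which t² + 51 is a perfect square.
The first 6 eligible values, up to t = 6, all satisfy the conclusion.
t = 7: 7² + 51 = 100 = 10², a perfect square.

t = 7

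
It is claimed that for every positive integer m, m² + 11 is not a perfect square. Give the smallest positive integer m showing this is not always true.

A counterexample is any positive integer m such that m² + 11 is a perfect square; we check each in order.
The first 4 eligible values, up to m = 4, all satisfy the conclusion.
m = 5: 5² + 11 = 36 = 6², a perfect square.
Thus m = 5 disproves the claim, and no smaller m works.

m = 5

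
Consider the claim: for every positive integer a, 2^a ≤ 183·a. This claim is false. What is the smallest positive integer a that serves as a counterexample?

Check each positive integer a in order until 2^a > 183·a.
For a = 1, 2, 3, 4, 5, 6, 7, 8, 9, 10 the conclusion holds.
a = 11: 2^a = 2048 and 183·a = 2013, so 2048 > 2013.

a = 11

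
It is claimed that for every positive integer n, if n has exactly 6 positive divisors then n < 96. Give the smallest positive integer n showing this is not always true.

n = 98

We need the least positive integer n for which n has exactly 6 positive divisors but the claim fails.
For n = 12, 18, 20, 28, …, 75, 76, 92 the conclusion holds.
n = 98: τ(98) = 6; 98 ≥ 96.
Hence n = 98 is a counterexample.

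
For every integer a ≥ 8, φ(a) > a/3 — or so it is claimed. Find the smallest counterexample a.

a = 12

A counterexample is any integer a ≥ 8 such that the claim fails; we check each in order.
The first 4 eligible values, up to a = 11, all satisfy the conclusion.
a = 12: φ(12) = 4 and 12/3 = 4, so φ(12) ≤ 12/3.
Thus a = 12 disproves the claim, and no smaller a works.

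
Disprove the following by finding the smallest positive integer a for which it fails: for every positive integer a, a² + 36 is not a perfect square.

a = 1: 1² + 36 = 37, not a perfect square.
a = 2: 2² + 36 = 40, not a perfect square.
a = 3: 3² + 36 = 45, not a perfect square.
a = 4: 4² + 36 = 52, not a perfect square.
a = 5: 5² + 36 = 61, not a perfect square.
a = 6: 6² + 36 = 72, not a perfect square.
a = 7: 7² + 36 = 85, not a perfect square.
a = 8: 8² + 36 = 100 = 10², a perfect square.
So a = 8 is the smallest counterexample.

a = 8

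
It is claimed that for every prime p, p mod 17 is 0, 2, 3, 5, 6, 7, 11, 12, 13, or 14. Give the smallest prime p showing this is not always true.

The first 13 eligible values, up to p = 41, all satisfy the conclusion.
p = 43: 43 mod 17 = 9 — not in {0, 2, 3, 5, 6, 7, 11, 12, 13, 14}.
Thus p = 43 disproves the claim, and no smaller p works.

p = 43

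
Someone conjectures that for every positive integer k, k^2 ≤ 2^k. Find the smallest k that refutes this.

k = 3

For k = 1, 2 the conclusion holds.
k = 3: k^2 = 9 and 2^k = 8, so 9 > 8.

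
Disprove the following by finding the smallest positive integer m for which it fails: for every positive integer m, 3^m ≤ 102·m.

Check each positive integer m in order until 3^m > 102·m.
m = 1: 3^m = 3 and 102·m = 102, so 3 ≤ 102.
m = 2: 3^m = 9 and 102·m = 204, so 9 ≤ 204.
m = 3: 3^m = 27 and 102·m = 306, so 27 ≤ 306.
m = 4: 3^m = 81 and 102·m = 408, so 81 ≤ 408.
m = 5: 3^m = 243 and 102·m = 510, so 243 ≤ 510.
m = 6: 3^m = 729 and 102·m = 612, so 729 > 612.
Hence m = 6 is a counterexample.

m = 6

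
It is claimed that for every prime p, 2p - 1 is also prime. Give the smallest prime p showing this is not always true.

p = 5

Check each prime p in order until 2p - 1 is not prime.
p = 2: 2p - 1 = 3, prime.
p = 3: 2p - 1 = 5, prime.
p = 5: 2p - 1 = 9 = 3 × 3, not prime.
Hence p = 5 is a counterexample.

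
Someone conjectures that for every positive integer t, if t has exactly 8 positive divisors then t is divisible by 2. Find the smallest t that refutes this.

A counterexample is any positive integer t such that t has exactly 8 positive divisors but t is not divisible by 2; we check each in order.
For t = 24, 30, 40, 42, …, 88, 102, 104 the conclusion holds.
t = 105: τ(105) = 8; 105 mod 2 = 1.
Thus t = 105 disproves the claim, and no smaller t works.

t = 105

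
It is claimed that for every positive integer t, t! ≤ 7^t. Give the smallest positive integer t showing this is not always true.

t = 17

A counterexample is any positive integer t such that t! > 7^t; we check each in order.
For t = 1, 2, 3, 4, …, 14, 15, 16 the conclusion holds.
t = 17: t! = 355687428096000 and 7^t = 232630513987207, so 355687428096000 > 232630513987207.
So t = 17 is the smallest counterexample.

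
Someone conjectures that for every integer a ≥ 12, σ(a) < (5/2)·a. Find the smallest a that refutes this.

a = 24

A counterexample is any integer a ≥ 12 such that the claim fails; we check each in order.
For a = 12, 13, 14, 15, …, 21, 22, 23 the conclusion holds.
a = 24: σ(24) = 60; 60 ≥ 60.
Hence a = 24 is a counterexample.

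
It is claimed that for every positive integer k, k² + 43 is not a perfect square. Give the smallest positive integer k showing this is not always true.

k = 21

The first 20 eligible values, up to k = 20, all satisfy the conclusion.
k = 21: 21² + 43 = 484 = 22², a perfect square.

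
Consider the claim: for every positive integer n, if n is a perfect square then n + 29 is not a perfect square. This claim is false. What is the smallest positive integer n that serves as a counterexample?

n = 196

We need the least positive integer n for which n is a perfect square but n + 29 is a perfect square.
The first 13 eligible values, up to n = 169, all satisfy the conclusion.
n = 196: 196 = 14² and 196 + 29 = 225 = 15².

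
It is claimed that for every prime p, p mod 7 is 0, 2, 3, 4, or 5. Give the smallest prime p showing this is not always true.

We need the least prime p for which the claim fails.
For p = 2, 3, 5, 7, 11 the conclusion holds.
p = 13: 13 mod 7 = 6 — not in {0, 2, 3, 4, 5}.

p = 13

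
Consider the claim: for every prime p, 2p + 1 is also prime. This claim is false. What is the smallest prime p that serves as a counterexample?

For p = 2, 3, 5 the conclusion holds.
p = 7: 2p + 1 = 15 = 3 × 5, not prime.
So p = 7 is the smallest counterexample.

p = 7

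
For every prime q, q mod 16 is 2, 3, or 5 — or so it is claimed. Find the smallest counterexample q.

q = 7

A counterexample is any prime q such that the claim fails; we check each in order.
q = 2: 2 mod 16 = 2.
q = 3: 3 mod 16 = 3.
q = 5: 5 mod 16 = 5.
q = 7: 7 mod 16 = 7 — not in {2, 3, 5}.
Thus q = 7 disproves the claim, and no smaller q works.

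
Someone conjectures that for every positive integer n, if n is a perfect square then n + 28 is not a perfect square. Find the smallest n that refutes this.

We need the least positive integer n for which n is a perfect square but n + 28 is a perfect square.
n = 1: 1 + 28 = 29, not a perfect square.
n = 4: 4 + 28 = 32, not a perfect square.
n = 9: 9 + 28 = 37, not a perfect square.
n = 16: 16 + 28 = 44, not a perfect square.
n = 25: 25 + 28 = 53, not a perfect square.
n = 36: 36 = 6² and 36 + 28 = 64 = 8².

n = 36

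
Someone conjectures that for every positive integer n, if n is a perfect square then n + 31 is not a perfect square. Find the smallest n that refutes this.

n = 225

Check each positive integer n in order until n is a perfect square but n + 31 is a perfect square.
For n = 1, 4, 9, 16, …, 144, 169, 196 the conclusion holds.
n = 225: 225 = 15² and 225 + 31 = 256 = 16².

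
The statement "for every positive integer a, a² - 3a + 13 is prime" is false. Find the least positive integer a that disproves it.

Check each positive integer a in order until a² - 3a + 13 is not prime.
The first 11 eligible values, up to a = 11, all satisfy the conclusion.
a = 12: a² - 3a + 13 = 121 = 11 × 11, composite.
Hence a = 12 is a counterexample.

a = 12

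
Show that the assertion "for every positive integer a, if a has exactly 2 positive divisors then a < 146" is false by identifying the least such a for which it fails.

We need the least positive integer a for which a has exactly 2 positive divisors but the claim fails.
The first 34 eligible values, up to a = 139, all satisfy the conclusion.
a = 149: τ(149) = 2; 149 ≥ 146.
So a = 149 is the smallest counterexample.

a = 149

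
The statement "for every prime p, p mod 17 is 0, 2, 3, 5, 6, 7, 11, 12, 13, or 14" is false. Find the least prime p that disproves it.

We need the least prime p for which the claim fails.
For p = 2, 3, 5, 7, …, 31, 37, 41 the conclusion holds.
p = 43: 43 mod 17 = 9 — not in {0, 2, 3, 5, 6, 7, 11, 12, 13, 14}.
So p = 43 is the smallest counterexample.

p = 43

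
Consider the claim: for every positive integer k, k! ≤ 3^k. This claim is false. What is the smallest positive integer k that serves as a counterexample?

k = 1: k! = 1 and 3^k = 3, so 1 ≤ 3.
k = 2: k! = 2 and 3^k = 9, so 2 ≤ 9.
k = 3: k! = 6 and 3^k = 27, so 6 ≤ 27.
k = 4: k! = 24 and 3^k = 81, so 24 ≤ 81.
k = 5: k! = 120 and 3^k = 243, so 120 ≤ 243.
k = 6: k! = 720 and 3^k = 729, so 720 ≤ 729.
k = 7: k! = 5040 and 3^k = 2187, so 5040 > 2187.
Hence k = 7 is a counterexample.

k = 7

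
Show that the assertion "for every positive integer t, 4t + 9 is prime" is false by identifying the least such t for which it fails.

t = 3

Check each positive integer t in order until 4t + 9 is not prime.
t = 1: 4t + 9 = 13, prime.
t = 2: 4t + 9 = 17, prime.
t = 3: 4t + 9 = 21 = 3 × 7, composite.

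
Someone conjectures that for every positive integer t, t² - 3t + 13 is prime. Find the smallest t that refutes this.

Check each positive integer t in order until t² - 3t + 13 is not prime.
For t = 1, 2, 3, 4, …, 9, 10, 11 the conclusion holds.
t = 12: t² - 3t + 13 = 121 = 11 × 11, composite.

t = 12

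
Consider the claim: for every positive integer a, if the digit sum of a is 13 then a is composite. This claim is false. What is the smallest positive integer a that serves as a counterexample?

A counterexample is any positive integer a such that the digit sum of a is 13 but a is prime; we check each in order.
a = 49: digit sum 13; 49 is composite.
a = 58: digit sum 13; 58 is composite.
a = 67: digit sum 13; 67 is prime, not composite.

a = 67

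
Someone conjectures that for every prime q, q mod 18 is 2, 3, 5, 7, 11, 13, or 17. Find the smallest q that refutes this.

q = 2: 2 mod 18 = 2.
q = 3: 3 mod 18 = 3.
q = 5: 5 mod 18 = 5.
q = 7: 7 mod 18 = 7.
q = 11: 11 mod 18 = 11.
q = 13: 13 mod 18 = 13.
q = 17: 17 mod 18 = 17.
q = 19: 19 mod 18 = 1 — not in {2, 3, 5, 7, 11, 13, 17}.
Hence q = 19 is a counterexample.

q = 19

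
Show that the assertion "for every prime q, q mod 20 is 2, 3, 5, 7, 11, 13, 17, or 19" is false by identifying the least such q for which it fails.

q = 29

We need the least prime q for which the claim fails.
The first 9 eligible values, up to q = 23, all satisfy the conclusion.
q = 29: 29 mod 20 = 9 — not in {2, 3, 5, 7, 11, 13, 17, 19}.
Hence q = 29 is a counterexample.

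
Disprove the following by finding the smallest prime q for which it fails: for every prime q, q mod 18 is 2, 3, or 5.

A counterexample is any prime q such that the claim fails; we check each in order.
q = 2: 2 mod 18 = 2.
q = 3: 3 mod 18 = 3.
q = 5: 5 mod 18 = 5.
q = 7: 7 mod 18 = 7 — not in {2, 3, 5}.
So q = 7 is the smallest counterexample.

q = 7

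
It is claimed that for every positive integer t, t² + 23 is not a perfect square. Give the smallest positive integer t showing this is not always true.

The first 10 eligible values, up to t = 10, all satisfy the conclusion.
t = 11: 11² + 23 = 144 = 12², a perfect square.

t = 11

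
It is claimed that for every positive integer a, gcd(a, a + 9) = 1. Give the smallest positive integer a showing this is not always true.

a = 3

For a = 1, 2 the conclusion holds.
a = 3: gcd(3, 12) = 3.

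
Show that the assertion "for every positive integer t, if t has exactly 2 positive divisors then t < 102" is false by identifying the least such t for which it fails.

A counterexample is any positive integer t such that t has exactly 2 positive divisors but the claim fails; we check each in order.
For t = 2, 3, 5, 7, …, 89, 97, 101 the conclusion holds.
t = 103: τ(103) = 2; 103 ≥ 102.

t = 103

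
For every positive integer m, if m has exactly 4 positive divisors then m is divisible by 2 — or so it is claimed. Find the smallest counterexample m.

m = 15

m = 6: τ(6) = 4; 6 mod 2 = 0.
m = 8: τ(8) = 4; 8 mod 2 = 0.
m = 10: τ(10) = 4; 10 mod 2 = 0.
m = 14: τ(14) = 4; 14 mod 2 = 0.
m = 15: τ(15) = 4; 15 mod 2 = 1.
Thus m = 15 disproves the claim, and no smaller m works.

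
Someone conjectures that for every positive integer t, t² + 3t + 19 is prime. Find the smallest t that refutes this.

t = 15

For t = 1, 2, 3, 4, …, 12, 13, 14 the conclusion holds.
t = 15: t² + 3t + 19 = 289 = 17 × 17, composite.
So t = 15 is the smallest counterexample.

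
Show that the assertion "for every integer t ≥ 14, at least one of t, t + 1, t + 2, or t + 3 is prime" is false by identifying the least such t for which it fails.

We need the least integer t ≥ 14 for which t, t + 1, t + 2, t + 3 are all composite.
For t = 14, 15, 16, 17, 18, 19, 20, 21, 22, 23 the conclusion holds.
t = 24: 24 = 2 × 12; 25 = 5 × 5; 26 = 2 × 13; 27 = 3 × 9 — all composite.
Hence t = 24 is a counterexample.

t = 24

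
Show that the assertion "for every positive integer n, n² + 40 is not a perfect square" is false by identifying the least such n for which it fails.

A counterexample is any positive integer n such that n² + 40 is a perfect square; we check each in order.
n = 1: 1² + 40 = 41, not a perfect square.
n = 2: 2² + 40 = 44, not a perfect square.
n = 3: 3² + 40 = 49 = 7², a perfect square.
Thus n = 3 disproves the claim, and no smaller n works.

n = 3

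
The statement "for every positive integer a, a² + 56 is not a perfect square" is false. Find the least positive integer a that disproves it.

We need the least positive integer a for which a² + 56 is a perfect square.
For a = 1, 2, 3, 4 the conclusion holds.
a = 5: 5² + 56 = 81 = 9², a perfect square.

a = 5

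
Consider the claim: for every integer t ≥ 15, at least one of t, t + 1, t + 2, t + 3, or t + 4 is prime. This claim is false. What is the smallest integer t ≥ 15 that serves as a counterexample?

t = 24

Check each integer t ≥ 15 in order until t, t + 1, t + 2, t + 3, t + 4 are all composite.
For t = 15, 16, 17, 18, 19, 20, 21, 22, 23 the conclusion holds.
t = 24: 24 = 2 × 12; 25 = 5 × 5; 26 = 2 × 13; 27 = 3 × 9; 28 = 2 × 14 — all composite.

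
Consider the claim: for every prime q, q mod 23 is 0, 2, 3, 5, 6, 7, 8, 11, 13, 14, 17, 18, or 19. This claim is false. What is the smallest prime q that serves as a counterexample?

q = 43

For q = 2, 3, 5, 7, …, 31, 37, 41 the conclusion holds.
q = 43: 43 mod 23 = 20 — not in {0, 2, 3, 5, 6, 7, 8, 11, 13, 14, 17, 18, 19}.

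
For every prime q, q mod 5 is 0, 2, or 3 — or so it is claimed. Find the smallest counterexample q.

A counterexample is any prime q such that the claim fails; we check each in order.
The first 4 eligible values, up to q = 7, all satisfy the conclusion.
q = 11: 11 mod 5 = 1 — not in {0, 2, 3}.

q = 11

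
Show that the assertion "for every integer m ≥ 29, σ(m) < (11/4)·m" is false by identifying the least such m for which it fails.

m = 60

Check each integer m ≥ 29 in order until the claim fails.
For m = 29, 30, 31, 32, …, 57, 58, 59 the conclusion holds.
m = 60: σ(60) = 168; 168 ≥ 165.
Hence m = 60 is a counterexample.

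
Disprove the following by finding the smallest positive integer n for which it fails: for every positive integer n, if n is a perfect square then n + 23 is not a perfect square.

n = 121

A counterexample is any positive integer n such that n is a perfect square but n + 23 is a perfect square; we check each in order.
For n = 1, 4, 9, 16, 25, 36, 49, 64, 81, 100 the conclusion holds.
n = 121: 121 = 11² and 121 + 23 = 144 = 12².
Hence n = 121 is a counterexample.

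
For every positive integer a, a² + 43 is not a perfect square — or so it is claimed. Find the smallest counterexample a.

a = 21

For a = 1, 2, 3, 4, …, 18, 19, 20 the conclusion holds.
a = 21: 21² + 43 = 484 = 22², a perfect square.
Hence a = 21 is a counterexample.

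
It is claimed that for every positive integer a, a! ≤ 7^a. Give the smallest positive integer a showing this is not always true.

a = 17

For a = 1, 2, 3, 4, …, 14, 15, 16 the conclusion holds.
a = 17: a! = 355687428096000 and 7^a = 232630513987207, so 355687428096000 > 232630513987207.
Thus a = 17 disproves the claim, and no smaller a works.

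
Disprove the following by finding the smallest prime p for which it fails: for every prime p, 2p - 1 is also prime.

p = 5

We need the least prime p for which 2p - 1 is not prime.
p = 2: 2p - 1 = 3, prime.
p = 3: 2p - 1 = 5, prime.
p = 5: 2p - 1 = 9 = 3 × 3, not prime.
Thus p = 5 disproves the claim, and no smaller p works.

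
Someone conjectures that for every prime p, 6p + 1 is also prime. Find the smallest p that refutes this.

p = 19

A counterexample is any prime p such that 6p + 1 is not prime; we check each in order.
For p = 2, 3, 5, 7, 11, 13, 17 the conclusion holds.
p = 19: 6p + 1 = 115 = 5 × 23, not prime.
So p = 19 is the smallest counterexample.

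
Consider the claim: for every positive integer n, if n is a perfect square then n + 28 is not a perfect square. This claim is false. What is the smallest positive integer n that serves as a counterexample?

The first 5 eligible values, up to n = 25, all satisfy the conclusion.
n = 36: 36 = 6² and 36 + 28 = 64 = 8².
Thus n = 36 disproves the claim, and no smaller n works.

n = 36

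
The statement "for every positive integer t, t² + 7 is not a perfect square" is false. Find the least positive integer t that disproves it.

t = 3

We need the least positive integer t for which t² + 7 is a perfect square.
t = 1: 1² + 7 = 8, not a perfect square.
t = 2: 2² + 7 = 11, not a perfect square.
t = 3: 3² + 7 = 16 = 4², a perfect square.
So t = 3 is the smallest counterexample.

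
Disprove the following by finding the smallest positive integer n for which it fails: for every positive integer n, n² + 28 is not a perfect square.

n = 6

For n = 1, 2, 3, 4, 5 the conclusion holds.
n = 6: 6² + 28 = 64 = 8², a perfect square.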